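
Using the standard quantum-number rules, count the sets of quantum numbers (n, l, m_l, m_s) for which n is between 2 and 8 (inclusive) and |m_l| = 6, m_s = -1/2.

6

Treat each shell separately and count matching orbitals:
n=7 → 2; n=8 → 4.
Orbitals: 2 + 4 = 6. With m_s fixed to -1/2 there is one state per orbital, so 6 states.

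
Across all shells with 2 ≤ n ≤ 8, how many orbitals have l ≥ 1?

196

Work shell by shell — for each n, count the (l, m_l) pairs that satisfy l ≥ 1:
n=2 → 3; n=3 → 8; n=4 → 15; n=5 → 24; n=6 → 35; n=7 → 48; n=8 → 63.
Total orbitals: 3 + 8 + 15 + 24 + 35 + 48 + 63 = 196.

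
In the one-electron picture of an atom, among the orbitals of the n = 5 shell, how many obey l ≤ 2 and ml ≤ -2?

1

Contributions: l=2 → 1.
Total orbitals: 1.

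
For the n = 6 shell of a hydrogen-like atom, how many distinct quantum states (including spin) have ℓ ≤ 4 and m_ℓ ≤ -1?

20

Go through ℓ = 0, …, 5 (the values permitted for n = 6).
Per ℓ-value: ℓ=1 → 1; ℓ=2 → 2; ℓ=3 → 3; ℓ=4 → 4.
Orbitals: 1 + 2 + 3 + 4 = 10. Each orbital carries two spin states, so 10 × 2 = 20 states.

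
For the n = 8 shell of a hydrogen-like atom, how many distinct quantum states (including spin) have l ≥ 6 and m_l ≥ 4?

14

Go through l = 0, …, 7 (the values permitted for n = 8).
The (l, m_l) pairs meeting l ≥ 6 and m_l ≥ 4 give: l=6 → 3; l=7 → 4.
Orbitals: 3 + 4 = 7. Each orbital carries two spin states, so 7 × 2 = 14 states.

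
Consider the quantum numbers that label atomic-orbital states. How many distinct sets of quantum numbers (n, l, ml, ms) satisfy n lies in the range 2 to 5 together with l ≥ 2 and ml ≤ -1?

32

Per-shell orbital counts meeting the constraint:
n=3 → 2; n=4 → 5; n=5 → 9.
Orbitals: 2 + 5 + 9 = 16. Including both spin states (ms = ±1/2) gives 2 × 16 = 32 states.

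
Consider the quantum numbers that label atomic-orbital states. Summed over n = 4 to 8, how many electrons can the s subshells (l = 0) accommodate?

10

An s subshell (l = 0) exists for every n ≥ 1, so shells n = 4, 5, 6, 7, 8 each contribute one — 5 subshells.
Since each s subshell holds 2(2·0+1) = 2 electrons, the total is 5 × 2 = 10.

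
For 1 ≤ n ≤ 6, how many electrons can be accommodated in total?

182

Total orbitals = 1² + 2² + 3² + 4² + 5² + 6² = 91. Doubling for spin gives 182 electrons.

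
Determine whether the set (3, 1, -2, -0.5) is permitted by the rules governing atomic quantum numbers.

The magnetic quantum number must satisfy −l ≤ ml ≤ l. With l = 1, ml can only be -1, 0, 1, so ml = -2 is forbidden.

Invalid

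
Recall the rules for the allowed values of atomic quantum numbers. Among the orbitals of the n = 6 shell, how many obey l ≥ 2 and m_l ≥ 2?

For n = 6, l ranges over 0 … 5.
Contributions: l=2 → 1; l=3 → 2; l=4 → 3; l=5 → 4.
Total orbitals: 1 + 2 + 3 + 4 = 10.

10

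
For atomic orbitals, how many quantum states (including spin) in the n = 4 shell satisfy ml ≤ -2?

6

Contributions: l=2 → 1; l=3 → 2.
Orbitals: 1 + 2 = 3. Each orbital carries two spin states, so 3 × 2 = 6 states.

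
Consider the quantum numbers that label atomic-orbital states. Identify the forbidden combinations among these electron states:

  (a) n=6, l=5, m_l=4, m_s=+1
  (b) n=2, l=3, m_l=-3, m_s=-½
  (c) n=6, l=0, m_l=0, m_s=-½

(a) and (b)

(a) has m_s = +1, but an electron's spin must be ±1/2.
(b) has l = 3 ≥ n = 2, violating 0 ≤ l ≤ n−1.
The remaining set (c) satisfies all four rules.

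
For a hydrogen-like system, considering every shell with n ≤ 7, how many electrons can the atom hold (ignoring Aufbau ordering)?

Total orbitals = 1² + 2² + 3² + 4² + 5² + 6² + 7² = 140. Doubling for spin gives 280 electrons.

280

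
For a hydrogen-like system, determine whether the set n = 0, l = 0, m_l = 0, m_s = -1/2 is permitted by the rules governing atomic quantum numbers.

The principal quantum number must be a positive integer (n ≥ 1), but here n = 0.

Not allowed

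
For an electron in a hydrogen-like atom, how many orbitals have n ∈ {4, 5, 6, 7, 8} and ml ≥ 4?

20

Treat each shell separately and count matching orbitals:
n=5 → 1; n=6 → 3; n=7 → 6; n=8 → 10.
Total orbitals: 1 + 3 + 6 + 10 = 20.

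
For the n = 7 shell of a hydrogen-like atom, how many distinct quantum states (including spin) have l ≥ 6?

26

For n = 7, l ranges over 0 … 6.
Contributions: l=6 → 13.
Orbitals: 13. Each orbital carries two spin states, so 13 × 2 = 26 states.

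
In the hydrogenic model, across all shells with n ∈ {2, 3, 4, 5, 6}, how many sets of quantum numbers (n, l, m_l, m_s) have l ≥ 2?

140

Treat each shell separately and count matching orbitals:
n=3 → 5; n=4 → 12; n=5 → 21; n=6 → 32.
Orbitals: 5 + 12 + 21 + 32 = 70. Including both spin states (m_s = ±1/2) gives 2 × 70 = 140 states.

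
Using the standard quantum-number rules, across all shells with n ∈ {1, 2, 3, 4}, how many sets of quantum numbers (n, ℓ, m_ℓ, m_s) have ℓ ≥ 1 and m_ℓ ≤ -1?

20

Count contributing orbitals for each principal shell:
n=2 → 1; n=3 → 3; n=4 → 6.
Orbitals: 1 + 3 + 6 = 10. Including both spin states (m_s = ±1/2) gives 2 × 10 = 20 states.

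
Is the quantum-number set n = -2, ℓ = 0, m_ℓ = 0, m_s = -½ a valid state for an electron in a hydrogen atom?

The principal quantum number must be a positive integer (n ≥ 1), but here n = -2.

Not allowed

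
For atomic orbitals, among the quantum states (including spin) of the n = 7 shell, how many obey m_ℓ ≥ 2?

The n = 7 shell has ℓ = 0 through 6; check each.
Orbitals with m_ℓ ≥ 2, by ℓ: ℓ=2 → 1; ℓ=3 → 2; ℓ=4 → 3; ℓ=5 → 4; ℓ=6 → 5.
Orbitals: 1 + 2 + 3 + 4 + 5 = 15. Each orbital carries two spin states, so 15 × 2 = 30 states.

30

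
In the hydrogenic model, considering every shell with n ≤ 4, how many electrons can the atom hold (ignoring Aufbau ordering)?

Total orbitals = 1² + 2² + 3² + 4² = 30. Doubling for spin gives 60 electrons.

60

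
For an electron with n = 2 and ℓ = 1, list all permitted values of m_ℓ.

m_ℓ takes every integer from −ℓ to +ℓ. With ℓ = 1 that gives the 3 values -1, 0, 1.

-1, 0, 1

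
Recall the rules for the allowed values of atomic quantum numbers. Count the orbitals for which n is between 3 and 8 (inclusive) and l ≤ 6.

184

For each n in the range, tally the orbitals obeying l ≤ 6:
n=3 → 9; n=4 → 16; n=5 → 25; n=6 → 36; n=7 → 49; n=8 → 49.
Total orbitals: 9 + 16 + 25 + 36 + 49 + 49 = 184.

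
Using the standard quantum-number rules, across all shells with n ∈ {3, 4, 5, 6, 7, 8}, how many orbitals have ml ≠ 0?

For each n in the range, tally the orbitals obeying ml ≠ 0:
n=3 → 6; n=4 → 12; n=5 → 20; n=6 → 30; n=7 → 42; n=8 → 56.
Total orbitals: 6 + 12 + 20 + 30 + 42 + 56 = 166.

166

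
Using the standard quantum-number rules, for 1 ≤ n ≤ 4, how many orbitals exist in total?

Total orbitals = 1² + 2² + 3² + 4² = 30.

30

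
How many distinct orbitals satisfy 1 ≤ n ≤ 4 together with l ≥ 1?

Count contributing orbitals for each principal shell:
n=2 → 3; n=3 → 8; n=4 → 15.
Total orbitals: 3 + 8 + 15 = 26.

26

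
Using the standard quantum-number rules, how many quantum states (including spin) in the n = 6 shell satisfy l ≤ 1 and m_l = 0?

With n = 6 the allowed l are 0, 1, …, 5.
The (l, m_l) pairs meeting l ≤ 1 and m_l = 0 give: l=0 → 1; l=1 → 1.
Orbitals: 1 + 1 = 2. Each orbital carries two spin states, so 2 × 2 = 4 states.

4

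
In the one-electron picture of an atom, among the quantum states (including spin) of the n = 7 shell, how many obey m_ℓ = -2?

10

The n = 7 shell has ℓ = 0 through 6; check each.
Contributions: ℓ=2 → 1; ℓ=3 → 1; ℓ=4 → 1; ℓ=5 → 1; ℓ=6 → 1.
Orbitals: 1 + 1 + 1 + 1 + 1 = 5. Each orbital carries two spin states, so 5 × 2 = 10 states.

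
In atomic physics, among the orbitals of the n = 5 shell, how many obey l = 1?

3

With n = 5 the allowed l are 0, 1, …, 4.
The (l, ml) pairs meeting l = 1 give: l=1 → 3.
Total orbitals: 3.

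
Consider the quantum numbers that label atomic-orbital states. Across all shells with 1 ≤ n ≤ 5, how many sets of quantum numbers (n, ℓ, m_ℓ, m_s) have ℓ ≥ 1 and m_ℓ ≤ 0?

For each n in the range, tally the orbitals obeying ℓ ≥ 1 and m_ℓ ≤ 0:
n=2 → 2; n=3 → 5; n=4 → 9; n=5 → 14.
Orbitals: 2 + 5 + 9 + 14 = 30. Including both spin states (m_s = ±1/2) gives 2 × 30 = 60 states.

60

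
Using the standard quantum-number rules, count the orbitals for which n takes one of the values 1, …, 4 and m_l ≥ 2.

Go shell by shell, enumerating (l, m_l) with m_l ≥ 2:
n=3 → 1; n=4 → 3.
Total orbitals: 1 + 3 = 4.

4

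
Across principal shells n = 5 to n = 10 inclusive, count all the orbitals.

Shell n has n² orbitals: 5²=25 + 6²=36 + 7²=49 + 8²=64 + 9²=81 + 10²=100 = 355 orbitals.

355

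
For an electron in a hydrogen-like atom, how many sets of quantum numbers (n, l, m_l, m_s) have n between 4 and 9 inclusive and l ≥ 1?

530

Per-shell orbital counts meeting the constraint:
n=4 → 15; n=5 → 24; n=6 → 35; n=7 → 48; n=8 → 63; n=9 → 80.
Orbitals: 15 + 24 + 35 + 48 + 63 + 80 = 265. Including both spin states (m_s = ±1/2) gives 2 × 265 = 530 states.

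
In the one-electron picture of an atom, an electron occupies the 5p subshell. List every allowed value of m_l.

-1, 0, 1

The 5p subshell has l = 1, and m_l takes every integer from −l to +l. With l = 1 that gives the 3 values -1, 0, 1.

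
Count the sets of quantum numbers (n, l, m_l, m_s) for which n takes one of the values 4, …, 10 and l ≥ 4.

Work shell by shell — for each n, count the (l, m_l) pairs that satisfy l ≥ 4:
n=5 → 9; n=6 → 20; n=7 → 33; n=8 → 48; n=9 → 65; n=10 → 84.
Orbitals: 9 + 20 + 33 + 48 + 65 + 84 = 259. Including both spin states (m_s = ±1/2) gives 2 × 259 = 518 states.

518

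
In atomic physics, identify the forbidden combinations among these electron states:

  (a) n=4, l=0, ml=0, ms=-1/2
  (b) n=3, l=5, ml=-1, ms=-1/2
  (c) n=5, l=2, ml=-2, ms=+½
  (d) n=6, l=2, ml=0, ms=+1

(b) and (d)

(b) has l = 5 ≥ n = 3, violating 0 ≤ l ≤ n−1.
(d) has ms = +1, but an electron's spin must be ±1/2.
The remaining sets (a), (c) satisfy all four rules.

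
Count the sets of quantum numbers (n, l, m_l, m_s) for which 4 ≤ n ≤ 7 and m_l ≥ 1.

104

Count contributing orbitals for each principal shell:
n=4 → 6; n=5 → 10; n=6 → 15; n=7 → 21.
Orbitals: 6 + 10 + 15 + 21 = 52. Including both spin states (m_s = ±1/2) gives 2 × 52 = 104 states.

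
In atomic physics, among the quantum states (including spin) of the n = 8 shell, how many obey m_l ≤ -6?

6

With n = 8 the allowed l are 0, 1, …, 7.
The (l, m_l) pairs meeting m_l ≤ -6 give: l=6 → 1; l=7 → 2.
Orbitals: 1 + 2 = 3. Each orbital carries two spin states, so 3 × 2 = 6 states.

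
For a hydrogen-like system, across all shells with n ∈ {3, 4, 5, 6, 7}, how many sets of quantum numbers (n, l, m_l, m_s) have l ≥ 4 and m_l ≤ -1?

56

Work shell by shell — for each n, count the (l, m_l) pairs that satisfy l ≥ 4 and m_l ≤ -1:
n=5 → 4; n=6 → 9; n=7 → 15.
Orbitals: 4 + 9 + 15 = 28. Including both spin states (m_s = ±1/2) gives 2 × 28 = 56 states.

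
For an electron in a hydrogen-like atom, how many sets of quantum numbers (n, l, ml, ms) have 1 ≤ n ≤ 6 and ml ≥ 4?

Work shell by shell — for each n, count the (l, ml) pairs that satisfy ml ≥ 4:
n=5 → 1; n=6 → 3.
Orbitals: 1 + 3 = 4. Including both spin states (ms = ±1/2) gives 2 × 4 = 8 states.

8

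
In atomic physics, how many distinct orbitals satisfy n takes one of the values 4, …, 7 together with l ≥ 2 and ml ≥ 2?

34

For each n in the range, tally the orbitals obeying l ≥ 2 and ml ≥ 2:
n=4 → 3; n=5 → 6; n=6 → 10; n=7 → 15.
Total orbitals: 3 + 6 + 10 + 15 = 34.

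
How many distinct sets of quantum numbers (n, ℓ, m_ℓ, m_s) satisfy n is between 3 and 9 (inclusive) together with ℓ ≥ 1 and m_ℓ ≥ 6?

Treat each shell separately and count matching orbitals:
n=7 → 1; n=8 → 3; n=9 → 6.
Orbitals: 1 + 3 + 6 = 10. Including both spin states (m_s = ±1/2) gives 2 × 10 = 20 states.

20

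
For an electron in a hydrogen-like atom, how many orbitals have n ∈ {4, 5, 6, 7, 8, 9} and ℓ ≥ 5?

Go shell by shell, enumerating (ℓ, m_ℓ) with ℓ ≥ 5:
n=6 → 11; n=7 → 24; n=8 → 39; n=9 → 56.
Total orbitals: 11 + 24 + 39 + 56 = 130.

130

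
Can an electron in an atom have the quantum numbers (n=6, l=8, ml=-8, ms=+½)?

Not allowed

The orbital quantum number must satisfy 0 ≤ l ≤ n−1. With n = 6 the allowed l values are 0, 1, 2, 3, 4, 5, so l = 8 is out of range.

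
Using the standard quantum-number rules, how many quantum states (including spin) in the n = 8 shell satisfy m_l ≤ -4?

The n = 8 shell has l = 0 through 7; check each.
Contributions: l=4 → 1; l=5 → 2; l=6 → 3; l=7 → 4.
Orbitals: 1 + 2 + 3 + 4 = 10. Each orbital carries two spin states, so 10 × 2 = 20 states.

20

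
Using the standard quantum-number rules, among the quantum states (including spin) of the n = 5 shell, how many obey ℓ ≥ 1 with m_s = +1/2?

Orbitals with ℓ ≥ 1, by ℓ: ℓ=1 → 3; ℓ=2 → 5; ℓ=3 → 7; ℓ=4 → 9.
Orbitals: 3 + 5 + 7 + 9 = 24. With m_s fixed to a single value there is one state per orbital, giving 24 states.

24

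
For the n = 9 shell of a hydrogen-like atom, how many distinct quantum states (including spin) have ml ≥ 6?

12

With n = 9 the allowed l are 0, 1, …, 8.
The (l, ml) pairs meeting ml ≥ 6 give: l=6 → 1; l=7 → 2; l=8 → 3.
Orbitals: 1 + 2 + 3 = 6. Each orbital carries two spin states, so 6 × 2 = 12 states.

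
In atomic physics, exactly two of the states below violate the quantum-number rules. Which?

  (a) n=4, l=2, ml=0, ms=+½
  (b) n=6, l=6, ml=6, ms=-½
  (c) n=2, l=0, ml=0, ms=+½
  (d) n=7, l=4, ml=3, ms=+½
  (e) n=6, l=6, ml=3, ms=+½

(b) has l = 6 ≥ n = 6, violating 0 ≤ l ≤ n−1.
(e) has l = 6 ≥ n = 6, violating 0 ≤ l ≤ n−1.
The remaining sets (a), (c), (d) satisfy all four rules.

(b) and (e)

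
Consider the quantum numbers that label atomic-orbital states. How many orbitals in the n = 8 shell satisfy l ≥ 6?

28

Go through l = 0, …, 7 (the values permitted for n = 8).
Per l-value: l=6 → 13; l=7 → 15.
Total orbitals: 13 + 15 = 28.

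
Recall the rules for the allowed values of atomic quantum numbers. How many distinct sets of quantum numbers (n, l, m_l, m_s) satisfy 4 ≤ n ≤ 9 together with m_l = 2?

Work shell by shell — for each n, count the (l, m_l) pairs that satisfy m_l = 2:
n=4 → 2; n=5 → 3; n=6 → 4; n=7 → 5; n=8 → 6; n=9 → 7.
Orbitals: 2 + 3 + 4 + 5 + 6 + 7 = 27. Including both spin states (m_s = ±1/2) gives 2 × 27 = 54 states.

54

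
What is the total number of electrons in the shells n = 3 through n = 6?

172

Shell n has n² orbitals: 3²=9 + 4²=16 + 5²=25 + 6²=36 = 86 orbitals.
Two spin states per orbital: 2 × 86 = 172 electrons.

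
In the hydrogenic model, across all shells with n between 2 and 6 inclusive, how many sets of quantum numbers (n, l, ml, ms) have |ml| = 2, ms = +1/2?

20

Count contributing orbitals for each principal shell:
n=3 → 2; n=4 → 4; n=5 → 6; n=6 → 8.
Orbitals: 2 + 4 + 6 + 8 = 20. With ms fixed to +1/2 there is one state per orbital, so 20 states.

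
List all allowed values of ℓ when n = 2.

ℓ is an integer with 0 ≤ ℓ ≤ n−1, so for n = 2: ℓ = 0, 1.

0, 1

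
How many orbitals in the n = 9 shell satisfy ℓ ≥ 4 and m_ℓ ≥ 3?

For n = 9, ℓ ranges over 0 … 8.
Orbitals with ℓ ≥ 4 and m_ℓ ≥ 3, by ℓ: ℓ=4 → 2; ℓ=5 → 3; ℓ=6 → 4; ℓ=7 → 5; ℓ=8 → 6.
Total orbitals: 2 + 3 + 4 + 5 + 6 = 20.

20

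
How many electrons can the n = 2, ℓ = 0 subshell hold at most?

2

A subshell with ℓ = 0 has 2ℓ+1 = 1 orbital, each holding 2 electrons (spin ±1/2), so 1 × 2 = 2.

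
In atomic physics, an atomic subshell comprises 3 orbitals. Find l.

2l+1 = 3 gives l = 1.

l = 1 (p)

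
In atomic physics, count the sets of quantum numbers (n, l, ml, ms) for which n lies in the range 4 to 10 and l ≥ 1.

728

Count contributing orbitals for each principal shell:
n=4 → 15; n=5 → 24; n=6 → 35; n=7 → 48; n=8 → 63; n=9 → 80; n=10 → 99.
Orbitals: 15 + 24 + 35 + 48 + 63 + 80 + 99 = 364. Including both spin states (ms = ±1/2) gives 2 × 364 = 728 states.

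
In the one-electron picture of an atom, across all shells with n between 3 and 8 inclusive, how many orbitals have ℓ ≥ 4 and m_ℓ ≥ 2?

40

Per-shell orbital counts meeting the constraint:
n=5 → 3; n=6 → 7; n=7 → 12; n=8 → 18.
Total orbitals: 3 + 7 + 12 + 18 = 40.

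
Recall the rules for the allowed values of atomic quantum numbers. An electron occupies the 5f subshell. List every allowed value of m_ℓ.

The 5f subshell has ℓ = 3, and m_ℓ takes every integer from −ℓ to +ℓ. With ℓ = 3 that gives the 7 values -3, -2, -1, 0, 1, 2, 3.

-3, -2, -1, 0, 1, 2, 3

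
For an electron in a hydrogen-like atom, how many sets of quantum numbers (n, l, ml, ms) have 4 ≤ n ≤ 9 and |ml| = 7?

For each n in the range, tally the orbitals obeying |ml| = 7:
n=8 → 2; n=9 → 4.
Orbitals: 2 + 4 = 6. Including both spin states (ms = ±1/2) gives 2 × 6 = 12 states.

12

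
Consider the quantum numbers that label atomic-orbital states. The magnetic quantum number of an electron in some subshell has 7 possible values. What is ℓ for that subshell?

ℓ = 3 (f)

m_ℓ ranges over 2ℓ+1 integers, so 2ℓ+1 = 7 ⇒ ℓ = 3.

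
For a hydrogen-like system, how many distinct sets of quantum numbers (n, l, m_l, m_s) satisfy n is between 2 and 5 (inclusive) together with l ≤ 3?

Treat each shell separately and count matching orbitals:
n=2 → 4; n=3 → 9; n=4 → 16; n=5 → 16.
Orbitals: 4 + 9 + 16 + 16 = 45. Including both spin states (m_s = ±1/2) gives 2 × 45 = 90 states.

90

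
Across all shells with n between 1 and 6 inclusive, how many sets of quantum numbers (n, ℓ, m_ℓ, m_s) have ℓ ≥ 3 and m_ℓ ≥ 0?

56

Work shell by shell — for each n, count the (ℓ, m_ℓ) pairs that satisfy ℓ ≥ 3 and m_ℓ ≥ 0:
n=4 → 4; n=5 → 9; n=6 → 15.
Orbitals: 4 + 9 + 15 = 28. Including both spin states (m_s = ±1/2) gives 2 × 28 = 56 states.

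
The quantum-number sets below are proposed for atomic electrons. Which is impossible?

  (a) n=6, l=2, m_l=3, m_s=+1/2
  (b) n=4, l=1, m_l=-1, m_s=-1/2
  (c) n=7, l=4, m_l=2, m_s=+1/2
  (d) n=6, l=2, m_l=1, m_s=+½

(a)

(a) has |m_l| = 3 > l = 2, violating −l ≤ m_l ≤ l.
The remaining sets (b), (c), (d) satisfy all four rules.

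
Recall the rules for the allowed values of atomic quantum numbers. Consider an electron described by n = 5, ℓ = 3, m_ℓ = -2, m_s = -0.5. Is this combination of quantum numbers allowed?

Yes

n = 5 is a positive integer. ℓ = 3 satisfies 0 ≤ ℓ ≤ n−1 = 4. m_ℓ = -2 lies in the range −ℓ … +ℓ (here −3 … 3). m_s = -1/2 is one of ±1/2.
All four constraints are satisfied.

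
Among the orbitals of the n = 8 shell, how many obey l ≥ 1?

For n = 8, l ranges over 0 … 7.
Contributions: l=1 → 3; l=2 → 5; l=3 → 7; l=4 → 9; l=5 → 11; l=6 → 13; l=7 → 15.
Total orbitals: 3 + 5 + 7 + 9 + 11 + 13 + 15 = 63.

63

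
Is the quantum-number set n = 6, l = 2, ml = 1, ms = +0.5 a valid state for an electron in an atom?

Allowed

n = 6 is a positive integer. l = 2 satisfies 0 ≤ l ≤ n−1 = 5. ml = 1 lies in the range −l … +l (here −2 … 2). ms = +1/2 is one of ±1/2.
All four constraints are satisfied.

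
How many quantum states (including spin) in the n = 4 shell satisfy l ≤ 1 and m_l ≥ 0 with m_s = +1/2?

3

Go through l = 0, …, 3 (the values permitted for n = 4).
Per l-value: l=0 → 1; l=1 → 2.
Orbitals: 1 + 2 = 3. With m_s fixed to a single value there is one state per orbital, giving 3 states.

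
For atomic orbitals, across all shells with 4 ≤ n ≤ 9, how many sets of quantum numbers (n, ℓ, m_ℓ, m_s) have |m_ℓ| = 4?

60

Work shell by shell — for each n, count the (ℓ, m_ℓ) pairs that satisfy |m_ℓ| = 4:
n=5 → 2; n=6 → 4; n=7 → 6; n=8 → 8; n=9 → 10.
Orbitals: 2 + 4 + 6 + 8 + 10 = 30. Including both spin states (m_s = ±1/2) gives 2 × 30 = 60 states.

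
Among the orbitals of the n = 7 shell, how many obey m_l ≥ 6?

1

Contributions: l=6 → 1.
Total orbitals: 1.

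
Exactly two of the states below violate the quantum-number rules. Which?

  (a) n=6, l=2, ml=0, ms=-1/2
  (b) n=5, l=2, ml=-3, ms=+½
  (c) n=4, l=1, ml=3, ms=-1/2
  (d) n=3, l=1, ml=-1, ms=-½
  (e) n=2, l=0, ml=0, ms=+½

(b) and (c)

(b) has |ml| = 3 > l = 2, violating −l ≤ ml ≤ l.
(c) has |ml| = 3 > l = 1, violating −l ≤ ml ≤ l.
The remaining sets (a), (d), (e) satisfy all four rules.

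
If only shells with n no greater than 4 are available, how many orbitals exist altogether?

30

Total orbitals = 1² + 2² + 3² + 4² = 30.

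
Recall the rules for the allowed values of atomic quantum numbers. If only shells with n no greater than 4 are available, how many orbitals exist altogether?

30

Total orbitals = 1² + 2² + 3² + 4² = 30.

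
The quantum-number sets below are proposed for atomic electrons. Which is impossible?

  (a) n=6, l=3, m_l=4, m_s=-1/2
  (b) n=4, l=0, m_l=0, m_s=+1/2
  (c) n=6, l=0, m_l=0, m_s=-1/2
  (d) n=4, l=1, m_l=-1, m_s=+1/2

(a) has |m_l| = 4 > l = 3, violating −l ≤ m_l ≤ l.
The remaining sets (b), (c), (d) satisfy all four rules.

(a)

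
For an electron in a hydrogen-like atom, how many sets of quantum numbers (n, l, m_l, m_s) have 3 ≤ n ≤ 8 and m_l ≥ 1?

166

Count contributing orbitals for each principal shell:
n=3 → 3; n=4 → 6; n=5 → 10; n=6 → 15; n=7 → 21; n=8 → 28.
Orbitals: 3 + 6 + 10 + 15 + 21 + 28 = 83. Including both spin states (m_s = ±1/2) gives 2 × 83 = 166 states.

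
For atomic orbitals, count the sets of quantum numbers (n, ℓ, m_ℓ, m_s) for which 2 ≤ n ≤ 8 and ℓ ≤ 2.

116

Treat each shell separately and count matching orbitals:
n=2 → 4; n=3 → 9; n=4 → 9; n=5 → 9; n=6 → 9; n=7 → 9; n=8 → 9.
Orbitals: 4 + 9 + 9 + 9 + 9 + 9 + 9 = 58. Including both spin states (m_s = ±1/2) gives 2 × 58 = 116 states.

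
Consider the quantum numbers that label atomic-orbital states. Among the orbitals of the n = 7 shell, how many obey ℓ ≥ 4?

With n = 7 the allowed ℓ are 0, 1, …, 6.
Orbitals with ℓ ≥ 4, by ℓ: ℓ=4 → 9; ℓ=5 → 11; ℓ=6 → 13.
Total orbitals: 9 + 11 + 13 = 33.

33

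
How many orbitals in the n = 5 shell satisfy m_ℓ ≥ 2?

The n = 5 shell has ℓ = 0 through 4; check each.
Orbitals with m_ℓ ≥ 2, by ℓ: ℓ=2 → 1; ℓ=3 → 2; ℓ=4 → 3.
Total orbitals: 1 + 2 + 3 = 6.

6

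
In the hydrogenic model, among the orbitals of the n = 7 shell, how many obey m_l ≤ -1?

For n = 7, l ranges over 0 … 6.
Orbitals with m_l ≤ -1, by l: l=1 → 1; l=2 → 2; l=3 → 3; l=4 → 4; l=5 → 5; l=6 → 6.
Total orbitals: 1 + 2 + 3 + 4 + 5 + 6 = 21.

21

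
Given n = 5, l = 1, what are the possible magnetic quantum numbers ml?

-1, 0, 1

ml takes every integer from −l to +l. With l = 1 that gives the 3 values -1, 0, 1.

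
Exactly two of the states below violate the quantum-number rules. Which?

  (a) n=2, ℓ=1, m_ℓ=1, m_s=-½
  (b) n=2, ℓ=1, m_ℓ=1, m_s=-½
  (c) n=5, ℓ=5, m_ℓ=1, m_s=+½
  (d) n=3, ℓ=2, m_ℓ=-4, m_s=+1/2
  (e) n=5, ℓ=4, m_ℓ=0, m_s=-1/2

(c) and (d)

(c) has ℓ = 5 ≥ n = 5, violating 0 ≤ ℓ ≤ n−1.
(d) has |m_ℓ| = 4 > ℓ = 2, violating −ℓ ≤ m_ℓ ≤ ℓ.
The remaining sets (a), (b), (e) satisfy all four rules.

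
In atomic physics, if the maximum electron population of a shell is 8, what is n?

2n² = 8 ⇒ n² = 4 ⇒ n = 2.

n = 2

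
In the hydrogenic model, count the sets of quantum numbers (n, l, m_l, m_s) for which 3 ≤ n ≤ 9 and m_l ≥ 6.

Per-shell orbital counts meeting the constraint:
n=7 → 1; n=8 → 3; n=9 → 6.
Orbitals: 1 + 3 + 6 = 10. Including both spin states (m_s = ±1/2) gives 2 × 10 = 20 states.

20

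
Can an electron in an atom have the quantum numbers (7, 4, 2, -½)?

n = 7 is a positive integer. l = 4 satisfies 0 ≤ l ≤ n−1 = 6. m_l = 2 lies in the range −l … +l (here −4 … 4). m_s = -1/2 is one of ±1/2.
All four constraints are satisfied.

Valid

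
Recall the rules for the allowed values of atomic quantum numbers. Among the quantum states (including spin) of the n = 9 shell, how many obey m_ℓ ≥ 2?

56

With n = 9 the allowed ℓ are 0, 1, …, 8.
Orbitals with m_ℓ ≥ 2, by ℓ: ℓ=2 → 1; ℓ=3 → 2; ℓ=4 → 3; ℓ=5 → 4; ℓ=6 → 5; ℓ=7 → 6; ℓ=8 → 7.
Orbitals: 1 + 2 + 3 + 4 + 5 + 6 + 7 = 28. Each orbital carries two spin states, so 28 × 2 = 56 states.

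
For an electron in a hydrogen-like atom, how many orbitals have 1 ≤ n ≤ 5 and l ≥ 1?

Per-shell orbital counts meeting the constraint:
n=2 → 3; n=3 → 8; n=4 → 15; n=5 → 24.
Total orbitals: 3 + 8 + 15 + 24 = 50.

50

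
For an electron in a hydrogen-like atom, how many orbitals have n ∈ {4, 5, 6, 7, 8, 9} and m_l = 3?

Work shell by shell — for each n, count the (l, m_l) pairs that satisfy m_l = 3:
n=4 → 1; n=5 → 2; n=6 → 3; n=7 → 4; n=8 → 5; n=9 → 6.
Total orbitals: 1 + 2 + 3 + 4 + 5 + 6 = 21.

21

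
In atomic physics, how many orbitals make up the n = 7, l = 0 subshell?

A subshell has 2l+1 orbitals; with l = 0, that's 1.

1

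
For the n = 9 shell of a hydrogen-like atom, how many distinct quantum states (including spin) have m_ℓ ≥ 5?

The n = 9 shell has ℓ = 0 through 8; check each.
Orbitals with m_ℓ ≥ 5, by ℓ: ℓ=5 → 1; ℓ=6 → 2; ℓ=7 → 3; ℓ=8 → 4.
Orbitals: 1 + 2 + 3 + 4 = 10. Each orbital carries two spin states, so 10 × 2 = 20 states.

20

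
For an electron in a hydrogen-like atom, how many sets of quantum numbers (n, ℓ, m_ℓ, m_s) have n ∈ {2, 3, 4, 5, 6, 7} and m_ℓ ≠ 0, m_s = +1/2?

112

Go shell by shell, enumerating (ℓ, m_ℓ) with m_ℓ ≠ 0:
n=2 → 2; n=3 → 6; n=4 → 12; n=5 → 20; n=6 → 30; n=7 → 42.
Orbitals: 2 + 6 + 12 + 20 + 30 + 42 = 112. With m_s fixed to +1/2 there is one state per orbital, so 112 states.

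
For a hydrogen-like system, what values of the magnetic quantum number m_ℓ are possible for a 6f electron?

The 6f subshell has ℓ = 3, and m_ℓ takes every integer from −ℓ to +ℓ. With ℓ = 3 that gives the 7 values -3, -2, -1, 0, 1, 2, 3.

-3, -2, -1, 0, 1, 2, 3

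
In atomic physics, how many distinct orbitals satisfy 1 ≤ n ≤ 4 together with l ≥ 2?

17

Count contributing orbitals for each principal shell:
n=3 → 5; n=4 → 12.
Total orbitals: 5 + 12 = 17.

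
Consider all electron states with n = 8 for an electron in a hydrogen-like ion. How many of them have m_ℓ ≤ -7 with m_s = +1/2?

1

For n = 8, ℓ ranges over 0 … 7.
Per ℓ-value: ℓ=7 → 1.
Orbitals: 1. With m_s fixed to a single value there is one state per orbital, giving 1 state.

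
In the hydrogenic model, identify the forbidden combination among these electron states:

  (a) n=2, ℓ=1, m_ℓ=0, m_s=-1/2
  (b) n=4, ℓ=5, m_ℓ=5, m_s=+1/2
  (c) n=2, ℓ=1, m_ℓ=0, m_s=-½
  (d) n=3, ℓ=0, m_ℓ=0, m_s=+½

(b)

(b) has ℓ = 5 ≥ n = 4, violating 0 ≤ ℓ ≤ n−1.
The remaining sets (a), (c), (d) satisfy all four rules.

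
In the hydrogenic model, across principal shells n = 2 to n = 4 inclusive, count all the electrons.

58

Shell n has n² orbitals: 2²=4 + 3²=9 + 4²=16 = 29 orbitals.
Two spin states per orbital: 2 × 29 = 58 electrons.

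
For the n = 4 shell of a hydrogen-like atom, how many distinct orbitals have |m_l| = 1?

With n = 4 the allowed l are 0, 1, …, 3.
Per l-value: l=1 → 2; l=2 → 2; l=3 → 2.
Total orbitals: 2 + 2 + 2 = 6.

6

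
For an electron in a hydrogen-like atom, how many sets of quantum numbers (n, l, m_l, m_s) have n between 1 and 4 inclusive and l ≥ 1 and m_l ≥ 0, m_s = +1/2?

Per-shell orbital counts meeting the constraint:
n=2 → 2; n=3 → 5; n=4 → 9.
Orbitals: 2 + 5 + 9 = 16. With m_s fixed to +1/2 there is one state per orbital, so 16 states.

16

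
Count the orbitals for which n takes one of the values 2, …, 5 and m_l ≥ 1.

20

Per-shell orbital counts meeting the constraint:
n=2 → 1; n=3 → 3; n=4 → 6; n=5 → 10.
Total orbitals: 1 + 3 + 6 + 10 = 20.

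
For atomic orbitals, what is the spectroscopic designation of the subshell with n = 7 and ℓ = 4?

ℓ = 4 corresponds to the letter 'g', so the subshell is 7g.

7g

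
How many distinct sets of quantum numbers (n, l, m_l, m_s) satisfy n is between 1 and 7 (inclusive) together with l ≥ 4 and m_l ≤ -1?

For each n in the range, tally the orbitals obeying l ≥ 4 and m_l ≤ -1:
n=5 → 4; n=6 → 9; n=7 → 15.
Orbitals: 4 + 9 + 15 = 28. Including both spin states (m_s = ±1/2) gives 2 × 28 = 56 states.

56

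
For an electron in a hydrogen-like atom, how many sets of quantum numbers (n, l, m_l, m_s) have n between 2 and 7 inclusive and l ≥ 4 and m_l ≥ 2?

Count contributing orbitals for each principal shell:
n=5 → 3; n=6 → 7; n=7 → 12.
Orbitals: 3 + 7 + 12 = 22. Including both spin states (m_s = ±1/2) gives 2 × 22 = 44 states.

44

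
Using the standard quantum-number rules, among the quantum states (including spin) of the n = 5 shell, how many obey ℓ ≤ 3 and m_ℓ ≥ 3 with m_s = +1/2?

Contributions: ℓ=3 → 1.
Orbitals: 1. With m_s fixed to a single value there is one state per orbital, giving 1 state.

1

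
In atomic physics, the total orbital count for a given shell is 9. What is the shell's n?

n² = 9 ⇒ n = 3.

n = 3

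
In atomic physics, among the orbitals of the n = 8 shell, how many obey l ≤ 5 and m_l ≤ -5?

1

For n = 8, l ranges over 0 … 7.
Contributions: l=5 → 1.
Total orbitals: 1.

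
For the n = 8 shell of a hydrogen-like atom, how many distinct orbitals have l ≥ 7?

Contributions: l=7 → 15.
Total orbitals: 15.

15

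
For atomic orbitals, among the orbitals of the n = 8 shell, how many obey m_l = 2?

6

The n = 8 shell has l = 0 through 7; check each.
Orbitals with m_l = 2, by l: l=2 → 1; l=3 → 1; l=4 → 1; l=5 → 1; l=6 → 1; l=7 → 1.
Total orbitals: 1 + 1 + 1 + 1 + 1 + 1 = 6.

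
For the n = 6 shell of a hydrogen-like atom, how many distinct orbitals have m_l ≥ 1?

15

With n = 6 the allowed l are 0, 1, …, 5.
Per l-value: l=1 → 1; l=2 → 2; l=3 → 3; l=4 → 4; l=5 → 5.
Total orbitals: 1 + 2 + 3 + 4 + 5 = 15.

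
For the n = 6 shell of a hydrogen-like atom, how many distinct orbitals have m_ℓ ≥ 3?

6

The n = 6 shell has ℓ = 0 through 5; check each.
Contributions: ℓ=3 → 1; ℓ=4 → 2; ℓ=5 → 3.
Total orbitals: 1 + 2 + 3 = 6.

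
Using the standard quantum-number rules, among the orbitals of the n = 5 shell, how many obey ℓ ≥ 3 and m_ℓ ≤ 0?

9

The n = 5 shell has ℓ = 0 through 4; check each.
Per ℓ-value: ℓ=3 → 4; ℓ=4 → 5.
Total orbitals: 4 + 5 = 9.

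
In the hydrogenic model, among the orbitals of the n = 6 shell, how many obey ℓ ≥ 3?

Go through ℓ = 0, …, 5 (the values permitted for n = 6).
Per ℓ-value: ℓ=3 → 7; ℓ=4 → 9; ℓ=5 → 11.
Total orbitals: 7 + 9 + 11 = 27.

27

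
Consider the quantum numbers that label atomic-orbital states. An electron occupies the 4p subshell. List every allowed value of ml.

-1, 0, 1

The 4p subshell has l = 1, and ml takes every integer from −l to +l. With l = 1 that gives the 3 values -1, 0, 1.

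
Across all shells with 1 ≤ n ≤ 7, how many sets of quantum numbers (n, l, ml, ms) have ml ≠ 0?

224

Treat each shell separately and count matching orbitals:
n=2 → 2; n=3 → 6; n=4 → 12; n=5 → 20; n=6 → 30; n=7 → 42.
Orbitals: 2 + 6 + 12 + 20 + 30 + 42 = 112. Including both spin states (ms = ±1/2) gives 2 × 112 = 224 states.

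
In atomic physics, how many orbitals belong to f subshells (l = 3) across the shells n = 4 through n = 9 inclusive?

An f subshell (l = 3) exists for every n ≥ 4, so shells n = 4, 5, 6, 7, 8, 9 each contribute one — 6 subshells.
Since each f subshell has 2·3+1 = 7 orbitals, the total is 6 × 7 = 42.

42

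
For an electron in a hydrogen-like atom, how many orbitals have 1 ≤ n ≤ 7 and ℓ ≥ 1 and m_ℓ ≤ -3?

20

Work shell by shell — for each n, count the (ℓ, m_ℓ) pairs that satisfy ℓ ≥ 1 and m_ℓ ≤ -3:
n=4 → 1; n=5 → 3; n=6 → 6; n=7 → 10.
Total orbitals: 1 + 3 + 6 + 10 = 20.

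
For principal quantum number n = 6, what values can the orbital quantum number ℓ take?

0, 1, 2, 3, 4, 5

ℓ is an integer with 0 ≤ ℓ ≤ n−1, so for n = 6: ℓ = 0, 1, 2, 3, 4, 5.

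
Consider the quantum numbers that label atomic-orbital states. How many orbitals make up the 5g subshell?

9

A subshell has 2l+1 orbitals; with l = 4, that's 9.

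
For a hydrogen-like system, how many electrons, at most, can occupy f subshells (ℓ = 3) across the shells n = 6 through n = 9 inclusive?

An f subshell (ℓ = 3) exists for every n ≥ 4, so shells n = 6, 7, 8, 9 each contribute one — 4 subshells.
Since each f subshell holds 2(2·3+1) = 14 electrons, the total is 4 × 14 = 56.

56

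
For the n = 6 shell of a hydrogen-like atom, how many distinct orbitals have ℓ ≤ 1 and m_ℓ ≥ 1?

For n = 6, ℓ ranges over 0 … 5.
Orbitals with ℓ ≤ 1 and m_ℓ ≥ 1, by ℓ: ℓ=1 → 1.
Total orbitals: 1.

1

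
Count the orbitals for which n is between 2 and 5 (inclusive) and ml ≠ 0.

Treat each shell separately and count matching orbitals:
n=2 → 2; n=3 → 6; n=4 → 12; n=5 → 20.
Total orbitals: 2 + 6 + 12 + 20 = 40.

40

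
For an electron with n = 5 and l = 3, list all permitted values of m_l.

-3, -2, -1, 0, 1, 2, 3

m_l takes every integer from −l to +l. With l = 3 that gives the 7 values -3, -2, -1, 0, 1, 2, 3.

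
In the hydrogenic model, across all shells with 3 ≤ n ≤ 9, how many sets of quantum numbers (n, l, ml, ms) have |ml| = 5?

40

For each n in the range, tally the orbitals obeying |ml| = 5:
n=6 → 2; n=7 → 4; n=8 → 6; n=9 → 8.
Orbitals: 2 + 4 + 6 + 8 = 20. Including both spin states (ms = ±1/2) gives 2 × 20 = 40 states.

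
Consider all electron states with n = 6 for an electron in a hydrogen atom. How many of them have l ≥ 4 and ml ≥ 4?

Go through l = 0, …, 5 (the values permitted for n = 6).
Orbitals with l ≥ 4 and ml ≥ 4, by l: l=4 → 1; l=5 → 2.
Orbitals: 1 + 2 = 3. Each orbital carries two spin states, so 3 × 2 = 6 states.

6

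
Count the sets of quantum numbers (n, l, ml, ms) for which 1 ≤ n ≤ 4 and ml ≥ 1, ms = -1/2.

For each n in the range, tally the orbitals obeying ml ≥ 1:
n=2 → 1; n=3 → 3; n=4 → 6.
Orbitals: 1 + 3 + 6 = 10. With ms fixed to -1/2 there is one state per orbital, so 10 states.

10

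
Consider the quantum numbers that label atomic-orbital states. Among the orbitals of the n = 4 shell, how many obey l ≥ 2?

12

With n = 4 the allowed l are 0, 1, …, 3.
Orbitals with l ≥ 2, by l: l=2 → 5; l=3 → 7.
Total orbitals: 5 + 7 = 12.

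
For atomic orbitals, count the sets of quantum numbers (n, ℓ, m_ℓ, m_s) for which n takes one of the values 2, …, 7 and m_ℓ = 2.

30

For each n in the range, tally the orbitals obeying m_ℓ = 2:
n=3 → 1; n=4 → 2; n=5 → 3; n=6 → 4; n=7 → 5.
Orbitals: 1 + 2 + 3 + 4 + 5 = 15. Including both spin states (m_s = ±1/2) gives 2 × 15 = 30 states.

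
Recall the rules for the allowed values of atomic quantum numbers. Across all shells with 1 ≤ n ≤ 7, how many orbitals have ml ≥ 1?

56

For each n in the range, tally the orbitals obeying ml ≥ 1:
n=2 → 1; n=3 → 3; n=4 → 6; n=5 → 10; n=6 → 15; n=7 → 21.
Total orbitals: 1 + 3 + 6 + 10 + 15 + 21 = 56.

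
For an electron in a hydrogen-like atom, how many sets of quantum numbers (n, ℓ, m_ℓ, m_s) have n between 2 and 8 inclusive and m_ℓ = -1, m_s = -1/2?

28

Treat each shell separately and count matching orbitals:
n=2 → 1; n=3 → 2; n=4 → 3; n=5 → 4; n=6 → 5; n=7 → 6; n=8 → 7.
Orbitals: 1 + 2 + 3 + 4 + 5 + 6 + 7 = 28. With m_s fixed to -1/2 there is one state per orbital, so 28 states.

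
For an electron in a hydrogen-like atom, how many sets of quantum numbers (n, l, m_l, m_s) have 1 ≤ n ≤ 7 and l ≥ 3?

180

Work shell by shell — for each n, count the (l, m_l) pairs that satisfy l ≥ 3:
n=4 → 7; n=5 → 16; n=6 → 27; n=7 → 40.
Orbitals: 7 + 16 + 27 + 40 = 90. Including both spin states (m_s = ±1/2) gives 2 × 90 = 180 states.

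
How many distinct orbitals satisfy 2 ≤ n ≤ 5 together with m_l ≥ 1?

Work shell by shell — for each n, count the (l, m_l) pairs that satisfy m_l ≥ 1:
n=2 → 1; n=3 → 3; n=4 → 6; n=5 → 10.
Total orbitals: 1 + 3 + 6 + 10 = 20.

20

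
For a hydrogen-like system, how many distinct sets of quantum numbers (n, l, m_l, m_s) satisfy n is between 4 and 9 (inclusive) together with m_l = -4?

For each n in the range, tally the orbitals obeying m_l = -4:
n=5 → 1; n=6 → 2; n=7 → 3; n=8 → 4; n=9 → 5.
Orbitals: 1 + 2 + 3 + 4 + 5 = 15. Including both spin states (m_s = ±1/2) gives 2 × 15 = 30 states.

30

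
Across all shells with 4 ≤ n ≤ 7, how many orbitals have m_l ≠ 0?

104

Go shell by shell, enumerating (l, m_l) with m_l ≠ 0:
n=4 → 12; n=5 → 20; n=6 → 30; n=7 → 42.
Total orbitals: 12 + 20 + 30 + 42 = 104.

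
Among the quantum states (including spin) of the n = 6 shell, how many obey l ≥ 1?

70

Go through l = 0, …, 5 (the values permitted for n = 6).
Per l-value: l=1 → 3; l=2 → 5; l=3 → 7; l=4 → 9; l=5 → 11.
Orbitals: 3 + 5 + 7 + 9 + 11 = 35. Each orbital carries two spin states, so 35 × 2 = 70 states.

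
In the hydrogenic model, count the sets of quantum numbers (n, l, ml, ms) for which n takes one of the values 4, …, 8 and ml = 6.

6

Treat each shell separately and count matching orbitals:
n=7 → 1; n=8 → 2.
Orbitals: 1 + 2 = 3. Including both spin states (ms = ±1/2) gives 2 × 3 = 6 states.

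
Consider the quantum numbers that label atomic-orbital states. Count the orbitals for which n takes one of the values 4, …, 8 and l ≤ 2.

Count contributing orbitals for each principal shell:
n=4 → 9; n=5 → 9; n=6 → 9; n=7 → 9; n=8 → 9.
Total orbitals: 9 + 9 + 9 + 9 + 9 = 45.

45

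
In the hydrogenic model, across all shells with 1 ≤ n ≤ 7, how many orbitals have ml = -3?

10

Per-shell orbital counts meeting the constraint:
n=4 → 1; n=5 → 2; n=6 → 3; n=7 → 4.
Total orbitals: 1 + 2 + 3 + 4 = 10.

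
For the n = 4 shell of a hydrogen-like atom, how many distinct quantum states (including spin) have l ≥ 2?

24

Go through l = 0, …, 3 (the values permitted for n = 4).
The (l, m_l) pairs meeting l ≥ 2 give: l=2 → 5; l=3 → 7.
Orbitals: 5 + 7 = 12. Each orbital carries two spin states, so 12 × 2 = 24 states.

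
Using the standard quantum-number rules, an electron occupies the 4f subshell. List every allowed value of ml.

The 4f subshell has l = 3, and ml takes every integer from −l to +l. With l = 3 that gives the 7 values -3, -2, -1, 0, 1, 2, 3.

-3, -2, -1, 0, 1, 2, 3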